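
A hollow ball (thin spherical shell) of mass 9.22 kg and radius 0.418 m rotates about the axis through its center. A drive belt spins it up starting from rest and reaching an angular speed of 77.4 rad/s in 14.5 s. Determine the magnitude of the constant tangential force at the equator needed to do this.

I = (2/3)MR² = (2/3)(9.22)(0.418)² = 1.074 kg·m².
α = Δω/Δt = (77.4 − 0)/14.5 = 5.338 rad/s².
The required torque is τ = Iα = (1.074)(5.338) = 5.733 N·m.
A tangential force at the equator gives τ = FR, so F = τ/R = 5.733/0.418 = 13.71 N.

F ≈ 13.7 N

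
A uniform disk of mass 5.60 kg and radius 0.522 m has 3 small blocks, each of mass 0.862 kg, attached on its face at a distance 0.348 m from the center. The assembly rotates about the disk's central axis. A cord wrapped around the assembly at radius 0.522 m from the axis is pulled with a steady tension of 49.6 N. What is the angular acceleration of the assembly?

α ≈ 24.1 rad/s²

I_disk = ½MR² = ½(5.60)(0.522)² = 0.7630 kg·m².
I_blocks = 3·m·r² = 3(0.862)(0.348)² = 0.3132 kg·m².
Total I = 1.076 kg·m².
τ = F r = (49.6)(0.522) = 25.89 N·m.
α = τ/I = 25.89/1.076 = 24.06 rad/s².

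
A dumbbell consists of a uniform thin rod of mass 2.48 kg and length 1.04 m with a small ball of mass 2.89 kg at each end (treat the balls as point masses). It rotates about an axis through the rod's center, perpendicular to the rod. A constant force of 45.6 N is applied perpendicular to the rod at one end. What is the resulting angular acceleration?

I_rod = (1/12)ML² = (1/12)(2.48)(1.04)² = 0.2235 kg·m².
I_balls = 2·m·(L/2)² = 2(2.89)(0.5200)² = 1.563 kg·m².
Total I = 1.786 kg·m².
τ = F·(L/2) = (45.6)(0.520) = 23.71 N·m.
α = τ/I = 23.71/1.786 = 13.27 rad/s².

α ≈ 13.3 rad/s²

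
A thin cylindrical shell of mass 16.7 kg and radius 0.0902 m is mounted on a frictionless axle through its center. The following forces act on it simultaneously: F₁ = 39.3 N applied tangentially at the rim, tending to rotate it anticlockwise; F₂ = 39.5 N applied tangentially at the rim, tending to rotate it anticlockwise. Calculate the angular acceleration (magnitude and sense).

α ≈ 52.3 rad/s², anticlockwise

I = MR² = (16.7)(0.0902)² = 0.1359 kg·m².
Taking anticlockwise as positive: τ₁ = +(39.3)(0.0902) = +3.545 N·m; τ₂ = +(39.5)(0.0902) = +3.563 N·m.
Net torque τ = 7.108 N·m.
α = τ/I = 7.108/0.1359 = 52.31 rad/s².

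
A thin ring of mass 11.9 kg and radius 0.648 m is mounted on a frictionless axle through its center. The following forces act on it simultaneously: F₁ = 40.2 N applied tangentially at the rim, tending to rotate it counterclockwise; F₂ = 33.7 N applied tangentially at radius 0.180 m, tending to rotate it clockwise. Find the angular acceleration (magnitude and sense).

I = MR² = (11.9)(0.648)² = 4.997 kg·m².
Taking counterclockwise as positive: τ₁ = +(40.2)(0.648) = +26.05 N·m; τ₂ = −(33.7)(0.180) = −6.066 N·m.
Net torque τ = 19.98 N·m.
α = τ/I = 19.98/4.997 = 3.999 rad/s².

α ≈ 4.00 rad/s², counterclockwise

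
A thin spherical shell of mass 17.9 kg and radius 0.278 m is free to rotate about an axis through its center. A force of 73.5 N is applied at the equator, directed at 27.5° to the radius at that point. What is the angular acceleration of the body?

α ≈ 10.2 rad/s²

I = (2/3)MR² = (2/3)(17.9)(0.278)² = 0.9223 kg·m².
Only the tangential component produces torque: τ = F R sinθ = (73.5)(0.278) sin 27.5° = 9.435 N·m.
Newton's second law for rotation, τ = Iα, gives α = τ/I = 9.435/0.9223 = 10.23 rad/s².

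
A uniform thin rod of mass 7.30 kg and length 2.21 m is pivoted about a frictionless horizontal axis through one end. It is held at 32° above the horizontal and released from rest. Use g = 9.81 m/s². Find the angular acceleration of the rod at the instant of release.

About the pivot, I = (1/3)ML² = (1/3)(7.30)(2.21)² = 11.88 kg·m².
The weight acts at the center, a distance L/2 = 1.105 m from the pivot; τ = Mg(L/2) cos 32° = 67.11 N·m.
α = τ/I = 67.11/11.88 = 5.647 rad/s².

α ≈ 5.65 rad/s²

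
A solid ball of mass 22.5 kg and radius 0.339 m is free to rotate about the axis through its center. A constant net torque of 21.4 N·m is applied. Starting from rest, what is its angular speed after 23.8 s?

I = (2/5)MR² = (2/5)(22.5)(0.339)² = 1.034 kg·m².
α = τ/I = 21.4/1.034 = 20.69 rad/s².
ω = ω₀ + αt = 0 + (20.69)(23.8) = 492.4 rad/s.

ω ≈ 492 rad/s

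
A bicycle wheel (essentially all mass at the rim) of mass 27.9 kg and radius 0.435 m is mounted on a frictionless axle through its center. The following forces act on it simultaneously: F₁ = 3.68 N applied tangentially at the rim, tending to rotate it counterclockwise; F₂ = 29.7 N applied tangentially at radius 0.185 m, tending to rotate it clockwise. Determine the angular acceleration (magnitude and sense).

α ≈ 0.738 rad/s², clockwise

I = MR² = (27.9)(0.435)² = 5.279 kg·m².
Taking counterclockwise as positive: τ₁ = +(3.68)(0.435) = +1.601 N·m; τ₂ = −(29.7)(0.185) = −5.494 N·m.
Net torque τ = -3.894 N·m.
α = τ/I = -3.894/5.279 = -0.7375 rad/s².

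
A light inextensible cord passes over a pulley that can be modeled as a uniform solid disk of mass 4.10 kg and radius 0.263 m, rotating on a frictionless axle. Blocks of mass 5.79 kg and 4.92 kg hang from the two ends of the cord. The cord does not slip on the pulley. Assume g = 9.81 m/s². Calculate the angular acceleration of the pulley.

α ≈ 2.54 rad/s²

I = ½MR² = (1/2)(4.10)(0.263)² = 0.1418 kg·m².
Heavier block: m₁g − T₁ = m₁a. Lighter block: T₂ − m₂g = m₂a.
Pulley: (T₁ − T₂)R = Iα = I(a/R), so T₁ − T₂ = (I/R²)a = (1/2)M_p a = 2.050·a.
Adding the three: (m₁ − m₂)g = (m₁ + m₂ + 2.050)a, so a = (5.79 − 4.92)(9.81)/(5.79 + 4.92 + 2.050) = 0.6689 m/s².
α = a/R = 0.6689/0.263 = 2.543 rad/s².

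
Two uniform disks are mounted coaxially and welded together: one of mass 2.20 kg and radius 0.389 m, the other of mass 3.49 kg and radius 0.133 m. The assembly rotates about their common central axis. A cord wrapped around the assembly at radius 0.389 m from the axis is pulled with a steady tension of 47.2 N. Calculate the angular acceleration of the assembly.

I = ½M₁R₁² + ½M₂R₂² = ½(2.20)(0.389)² + ½(3.49)(0.133)² = 0.1973 kg·m².
τ = F r = (47.2)(0.389) = 18.36 N·m.
α = τ/I = 18.36/0.1973 = 93.05 rad/s².

α ≈ 93.1 rad/s²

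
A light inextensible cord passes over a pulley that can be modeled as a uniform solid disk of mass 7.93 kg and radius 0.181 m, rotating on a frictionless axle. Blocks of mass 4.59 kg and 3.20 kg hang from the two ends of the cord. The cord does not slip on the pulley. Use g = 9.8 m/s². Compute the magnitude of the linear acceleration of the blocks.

a ≈ 1.16 m/s²

I = ½MR² = (1/2)(7.93)(0.181)² = 0.1299 kg·m².
Heavier block: m₁g − T₁ = m₁a. Lighter block: T₂ − m₂g = m₂a.
Pulley: (T₁ − T₂)R = Iα = I(a/R), so T₁ − T₂ = (I/R²)a = (1/2)M_p a = 3.965·a.
Adding the three: (m₁ − m₂)g = (m₁ + m₂ + 3.965)a, so a = (4.59 − 3.20)(9.8)/(4.59 + 3.20 + 3.965) = 1.159 m/s².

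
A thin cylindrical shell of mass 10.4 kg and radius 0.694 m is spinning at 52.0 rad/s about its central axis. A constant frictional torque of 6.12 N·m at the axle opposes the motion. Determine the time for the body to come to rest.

t ≈ 42.6 s

I = MR² = (10.4)(0.694)² = 5.009 kg·m².
The net torque has magnitude 6.12 N·m, opposing ω.
|α| = τ/I = 6.120/5.009 = 1.222 rad/s² (deceleration).
0 = ω₀ − |α|t ⇒ t = ω₀/|α| = 52.0/1.222 = 42.56 s.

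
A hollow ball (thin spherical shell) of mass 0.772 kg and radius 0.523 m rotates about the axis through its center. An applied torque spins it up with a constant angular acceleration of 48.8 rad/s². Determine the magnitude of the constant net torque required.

τ ≈ 6.87 N·m

I = (2/3)MR² = (2/3)(0.772)(0.523)² = 0.1408 kg·m².
τ = Iα = (0.1408)(48.80) = 6.870 N·m.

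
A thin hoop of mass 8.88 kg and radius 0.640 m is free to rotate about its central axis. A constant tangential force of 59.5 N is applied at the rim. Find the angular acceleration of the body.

I = MR² = (8.88)(0.640)² = 3.637 kg·m².
τ = F R = (59.5)(0.640) = 38.08 N·m.
From τ = Iα: α = 38.08/3.637 = 10.47 rad/s².

α ≈ 10.5 rad/s²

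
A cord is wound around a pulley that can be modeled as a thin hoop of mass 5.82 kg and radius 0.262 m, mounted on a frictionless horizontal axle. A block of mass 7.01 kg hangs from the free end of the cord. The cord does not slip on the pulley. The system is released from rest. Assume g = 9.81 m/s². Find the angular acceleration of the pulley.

α ≈ 20.5 rad/s²

I = MR² = (5.82)(0.262)² = 0.3995 kg·m².
Block: mg − T = ma. Pulley: TR = Iα. No-slip: a = αR, so T = (I/R²)a = 5.820·a.
Then mg = (m + 5.820)a, so a = (7.01)(9.81)/(7.01 + 5.820) = 5.360 m/s².
α = a/R = 5.360/0.262 = 20.46 rad/s².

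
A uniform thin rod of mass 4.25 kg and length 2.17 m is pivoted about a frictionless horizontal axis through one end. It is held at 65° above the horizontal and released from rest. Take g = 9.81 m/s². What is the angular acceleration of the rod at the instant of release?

About the pivot, I = (1/3)ML² = (1/3)(4.25)(2.17)² = 6.671 kg·m².
The weight acts at the center, a distance L/2 = 1.085 m from the pivot; τ = Mg(L/2) cos 65° = 19.12 N·m.
α = τ/I = 19.12/6.671 = 2.866 rad/s².

α ≈ 2.87 rad/s²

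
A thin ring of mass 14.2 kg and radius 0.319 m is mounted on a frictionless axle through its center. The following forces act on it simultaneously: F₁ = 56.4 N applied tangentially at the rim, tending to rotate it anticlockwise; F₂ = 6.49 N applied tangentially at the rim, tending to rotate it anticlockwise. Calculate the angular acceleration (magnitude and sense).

α ≈ 13.9 rad/s², anticlockwise

I = MR² = (14.2)(0.319)² = 1.445 kg·m².
Taking anticlockwise as positive: τ₁ = +(56.4)(0.319) = +17.99 N·m; τ₂ = +(6.49)(0.319) = +2.070 N·m.
Net torque τ = 20.06 N·m.
α = τ/I = 20.06/1.445 = 13.88 rad/s².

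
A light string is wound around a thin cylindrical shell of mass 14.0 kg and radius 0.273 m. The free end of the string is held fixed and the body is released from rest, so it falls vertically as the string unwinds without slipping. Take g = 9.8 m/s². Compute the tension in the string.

Translation: Mg − T = Ma. Rotation about the center: TR = Iα with I = MR².
With a = αR: T = (I/R²)a = M a, so Mg = (1 + 1.000)Ma.
a = g/(1 + 1.000) = 9.8/2.000 = 4.900 m/s².
T = 1.000·M·a = (1.000)(14.0)(4.900) = 68.60 N.

T ≈ 68.6 N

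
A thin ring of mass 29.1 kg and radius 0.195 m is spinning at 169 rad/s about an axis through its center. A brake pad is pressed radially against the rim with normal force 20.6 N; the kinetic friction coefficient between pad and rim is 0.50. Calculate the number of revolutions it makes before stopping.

≈ 1250 revolutions

I = MR² = (29.1)(0.195)² = 1.107 kg·m².
Friction force f = μN = (0.50)(20.6) = 10.30 N at the rim; torque magnitude τ = fR = 2.009 N·m, opposing ω.
|α| = τ/I = 2.009/1.107 = 1.815 rad/s² (deceleration).
ω² = ω₀² − 2|α|θ with ω = 0 ⇒ θ = ω₀²/(2|α|) = 7867 rad = 1252 rev.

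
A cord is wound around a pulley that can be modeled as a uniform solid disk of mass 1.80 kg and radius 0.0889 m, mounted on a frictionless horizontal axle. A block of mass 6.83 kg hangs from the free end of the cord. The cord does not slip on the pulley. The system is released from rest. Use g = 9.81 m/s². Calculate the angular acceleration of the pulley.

I = ½MR² = (1/2)(1.80)(0.0889)² = 0.007113 kg·m².
Block: mg − T = ma. Pulley: TR = Iα. No-slip: a = αR, so T = (I/R²)a = 0.9000·a.
Then mg = (m + 0.9000)a, so a = (6.83)(9.81)/(6.83 + 0.9000) = 8.668 m/s².
α = a/R = 8.668/0.0889 = 97.50 rad/s².

α ≈ 97.5 rad/s²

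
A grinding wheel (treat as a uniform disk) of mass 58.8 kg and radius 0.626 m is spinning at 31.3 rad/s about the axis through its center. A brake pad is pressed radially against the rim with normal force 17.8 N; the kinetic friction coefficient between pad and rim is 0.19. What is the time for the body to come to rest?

I = ½MR² = (1/2)(58.8)(0.626)² = 11.52 kg·m².
Friction force f = μN = (0.19)(17.8) = 3.382 N at the rim; torque magnitude τ = fR = 2.117 N·m, opposing ω.
|α| = τ/I = 2.117/11.52 = 0.1838 rad/s² (deceleration).
0 = ω₀ − |α|t ⇒ t = ω₀/|α| = 31.3/0.1838 = 170.3 s.

t ≈ 170 s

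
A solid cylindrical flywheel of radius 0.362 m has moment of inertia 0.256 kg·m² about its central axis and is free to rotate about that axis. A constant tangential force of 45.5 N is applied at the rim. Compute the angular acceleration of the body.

τ = F R = (45.5)(0.362) = 16.47 N·m.
From τ = Iα: α = 16.47/0.2560 = 64.34 rad/s².

α ≈ 64.3 rad/s²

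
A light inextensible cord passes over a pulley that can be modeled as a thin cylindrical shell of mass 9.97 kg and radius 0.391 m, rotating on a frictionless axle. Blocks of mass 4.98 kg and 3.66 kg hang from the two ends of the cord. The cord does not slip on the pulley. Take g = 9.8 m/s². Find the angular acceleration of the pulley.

I = MR² = (9.97)(0.391)² = 1.524 kg·m².
Heavier block: m₁g − T₁ = m₁a. Lighter block: T₂ − m₂g = m₂a.
Pulley: (T₁ − T₂)R = Iα = I(a/R), so T₁ − T₂ = (I/R²)a = 1·M_p a = 9.970·a.
Adding the three: (m₁ − m₂)g = (m₁ + m₂ + 9.970)a, so a = (4.98 − 3.66)(9.8)/(4.98 + 3.66 + 9.970) = 0.6951 m/s².
α = a/R = 0.6951/0.391 = 1.778 rad/s².

α ≈ 1.78 rad/s²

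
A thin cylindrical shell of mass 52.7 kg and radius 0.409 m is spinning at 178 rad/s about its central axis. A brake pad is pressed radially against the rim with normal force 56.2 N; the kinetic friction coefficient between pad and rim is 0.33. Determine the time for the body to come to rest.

I = MR² = (52.7)(0.409)² = 8.816 kg·m².
Friction force f = μN = (0.33)(56.2) = 18.55 N at the rim; torque magnitude τ = fR = 7.585 N·m, opposing ω.
|α| = τ/I = 7.585/8.816 = 0.8604 rad/s² (deceleration).
0 = ω₀ − |α|t ⇒ t = ω₀/|α| = 178/0.8604 = 206.9 s.

t ≈ 207 s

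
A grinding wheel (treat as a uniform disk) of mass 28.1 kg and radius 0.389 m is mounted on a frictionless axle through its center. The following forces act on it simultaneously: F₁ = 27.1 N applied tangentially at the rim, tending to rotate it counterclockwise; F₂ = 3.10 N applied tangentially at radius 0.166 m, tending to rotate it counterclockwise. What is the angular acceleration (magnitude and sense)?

α ≈ 5.20 rad/s², counterclockwise

I = ½MR² = (1/2)(28.1)(0.389)² = 2.126 kg·m².
Taking counterclockwise as positive: τ₁ = +(27.1)(0.389) = +10.54 N·m; τ₂ = +(3.10)(0.166) = +0.5146 N·m.
Net torque τ = 11.06 N·m.
α = τ/I = 11.06/2.126 = 5.200 rad/s².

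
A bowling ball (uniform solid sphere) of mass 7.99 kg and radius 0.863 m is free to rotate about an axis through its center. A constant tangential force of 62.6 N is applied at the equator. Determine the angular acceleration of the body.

I = (2/5)MR² = (2/5)(7.99)(0.863)² = 2.380 kg·m².
τ = F R = (62.6)(0.863) = 54.02 N·m.
Newton's second law for rotation, τ = Iα, gives α = τ/I = 54.02/2.380 = 22.70 rad/s².

α ≈ 22.7 rad/s²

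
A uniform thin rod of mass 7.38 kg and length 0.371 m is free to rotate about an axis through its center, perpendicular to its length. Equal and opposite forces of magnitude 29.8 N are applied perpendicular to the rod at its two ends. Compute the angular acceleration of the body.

α ≈ 131 rad/s²

I = (1/12)ML² = (1/12)(7.38)(0.371)² = 0.08465 kg·m².
The couple gives τ = F·(L/2) + F·(L/2) = F L = (29.8)(0.371) = 11.06 N·m.
Newton's second law for rotation, τ = Iα, gives α = τ/I = 11.06/0.08465 = 130.6 rad/s².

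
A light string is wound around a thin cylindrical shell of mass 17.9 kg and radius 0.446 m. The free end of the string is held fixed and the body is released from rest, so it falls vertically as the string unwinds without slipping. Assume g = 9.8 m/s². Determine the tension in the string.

Translation: Mg − T = Ma. Rotation about the center: TR = Iα with I = MR².
With a = αR: T = (I/R²)a = M a, so Mg = (1 + 1.000)Ma.
a = g/(1 + 1.000) = 9.8/2.000 = 4.900 m/s².
T = 1.000·M·a = (1.000)(17.9)(4.900) = 87.71 N.

T ≈ 87.7 N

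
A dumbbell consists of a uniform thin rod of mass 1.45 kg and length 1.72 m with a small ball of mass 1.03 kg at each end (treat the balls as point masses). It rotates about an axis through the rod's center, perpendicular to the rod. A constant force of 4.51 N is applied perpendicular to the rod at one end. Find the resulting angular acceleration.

α ≈ 2.06 rad/s²

I_rod = (1/12)ML² = (1/12)(1.45)(1.72)² = 0.3575 kg·m².
I_balls = 2·m·(L/2)² = 2(1.03)(0.8600)² = 1.524 kg·m².
Total I = 1.881 kg·m².
τ = F·(L/2) = (4.51)(0.860) = 3.879 N·m.
α = τ/I = 3.879/1.881 = 2.062 rad/s².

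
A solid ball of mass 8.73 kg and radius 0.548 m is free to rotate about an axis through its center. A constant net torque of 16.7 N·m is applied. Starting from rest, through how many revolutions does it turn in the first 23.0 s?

I = (2/5)MR² = (2/5)(8.73)(0.548)² = 1.049 kg·m².
α = τ/I = 16.7/1.049 = 15.93 rad/s².
θ = ½αt² = ½(15.93)(23.0)² = 4212 rad.
Revolutions = θ/(2π) = 670.4.

≈ 670 revolutions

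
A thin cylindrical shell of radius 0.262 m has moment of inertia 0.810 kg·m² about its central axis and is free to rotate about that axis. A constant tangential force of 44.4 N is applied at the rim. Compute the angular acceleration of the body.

α ≈ 14.4 rad/s²

τ = F R = (44.4)(0.262) = 11.63 N·m.
Newton's second law for rotation, τ = Iα, gives α = τ/I = 11.63/0.8100 = 14.36 rad/s².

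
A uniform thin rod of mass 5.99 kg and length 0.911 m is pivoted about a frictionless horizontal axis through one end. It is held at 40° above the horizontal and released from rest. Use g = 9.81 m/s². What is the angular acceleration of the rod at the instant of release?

α ≈ 12.4 rad/s²

About the pivot, I = (1/3)ML² = (1/3)(5.99)(0.911)² = 1.657 kg·m².
The weight acts at the center, a distance L/2 = 0.4555 m from the pivot; τ = Mg(L/2) cos 40° = 20.50 N·m.
α = τ/I = 20.50/1.657 = 12.37 rad/s².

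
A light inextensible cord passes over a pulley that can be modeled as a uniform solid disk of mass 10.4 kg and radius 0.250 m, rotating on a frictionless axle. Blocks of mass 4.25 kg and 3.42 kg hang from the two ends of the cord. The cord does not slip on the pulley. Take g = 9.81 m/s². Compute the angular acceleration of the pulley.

α ≈ 2.53 rad/s²

I = ½MR² = (1/2)(10.4)(0.250)² = 0.3250 kg·m².
Heavier block: m₁g − T₁ = m₁a. Lighter block: T₂ − m₂g = m₂a.
Pulley: (T₁ − T₂)R = Iα = I(a/R), so T₁ − T₂ = (I/R²)a = (1/2)M_p a = 5.200·a.
Adding the three: (m₁ − m₂)g = (m₁ + m₂ + 5.200)a, so a = (4.25 − 3.42)(9.81)/(4.25 + 3.42 + 5.200) = 0.6327 m/s².
α = a/R = 0.6327/0.250 = 2.531 rad/s².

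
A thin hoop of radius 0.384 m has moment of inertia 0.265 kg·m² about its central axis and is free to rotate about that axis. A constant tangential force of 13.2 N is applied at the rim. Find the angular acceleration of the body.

τ = F R = (13.2)(0.384) = 5.069 N·m.
From τ = Iα: α = 5.069/0.2650 = 19.13 rad/s².

α ≈ 19.1 rad/s²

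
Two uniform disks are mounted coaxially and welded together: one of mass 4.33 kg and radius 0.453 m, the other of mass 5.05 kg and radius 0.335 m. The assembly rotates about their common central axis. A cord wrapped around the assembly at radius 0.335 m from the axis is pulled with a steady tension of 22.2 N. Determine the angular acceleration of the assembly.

α ≈ 10.2 rad/s²

I = ½M₁R₁² + ½M₂R₂² = ½(4.33)(0.453)² + ½(5.05)(0.335)² = 0.7276 kg·m².
τ = F r = (22.2)(0.335) = 7.437 N·m.
α = τ/I = 7.437/0.7276 = 10.22 rad/s².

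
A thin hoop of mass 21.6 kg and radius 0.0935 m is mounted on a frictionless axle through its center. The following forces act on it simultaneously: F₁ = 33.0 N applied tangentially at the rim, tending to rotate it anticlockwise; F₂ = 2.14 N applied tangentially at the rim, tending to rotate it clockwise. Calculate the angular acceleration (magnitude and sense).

I = MR² = (21.6)(0.0935)² = 0.1888 kg·m².
Taking anticlockwise as positive: τ₁ = +(33.0)(0.0935) = +3.086 N·m; τ₂ = −(2.14)(0.0935) = −0.2001 N·m.
Net torque τ = 2.885 N·m.
α = τ/I = 2.885/0.1888 = 15.28 rad/s².

α ≈ 15.3 rad/s², anticlockwise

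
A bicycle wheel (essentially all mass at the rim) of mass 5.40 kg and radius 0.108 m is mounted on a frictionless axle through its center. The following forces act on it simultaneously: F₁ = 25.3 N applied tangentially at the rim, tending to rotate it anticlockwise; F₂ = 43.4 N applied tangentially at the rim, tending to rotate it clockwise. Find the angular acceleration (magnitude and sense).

I = MR² = (5.40)(0.108)² = 0.06299 kg·m².
Taking anticlockwise as positive: τ₁ = +(25.3)(0.108) = +2.732 N·m; τ₂ = −(43.4)(0.108) = −4.687 N·m.
Net torque τ = -1.955 N·m.
α = τ/I = -1.955/0.06299 = -31.04 rad/s².

α ≈ 31.0 rad/s², clockwise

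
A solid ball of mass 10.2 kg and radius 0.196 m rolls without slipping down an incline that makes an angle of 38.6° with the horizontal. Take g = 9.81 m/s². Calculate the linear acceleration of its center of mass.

a ≈ 4.37 m/s²

Translation along the incline: Mg sinθ − f = Ma.
Rotation about the center: fR = Iα with I = (2/5)MR². No-slip gives a = αR, so f = (I/R²)a = (2/5)M a.
Substituting: Mg sinθ = (1 + 0.4000)Ma, so a = g sinθ/(1 + 0.4000) = (9.81) sin 38.6° / 1.400 = 4.372 m/s².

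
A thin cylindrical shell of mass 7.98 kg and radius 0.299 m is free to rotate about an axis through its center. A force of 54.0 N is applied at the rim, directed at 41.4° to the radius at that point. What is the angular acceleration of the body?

I = MR² = (7.98)(0.299)² = 0.7134 kg·m².
Only the tangential component produces torque: τ = F R sinθ = (54.0)(0.299) sin 41.4° = 10.68 N·m.
Newton's second law for rotation, τ = Iα, gives α = τ/I = 10.68/0.7134 = 14.97 rad/s².

α ≈ 15.0 rad/s²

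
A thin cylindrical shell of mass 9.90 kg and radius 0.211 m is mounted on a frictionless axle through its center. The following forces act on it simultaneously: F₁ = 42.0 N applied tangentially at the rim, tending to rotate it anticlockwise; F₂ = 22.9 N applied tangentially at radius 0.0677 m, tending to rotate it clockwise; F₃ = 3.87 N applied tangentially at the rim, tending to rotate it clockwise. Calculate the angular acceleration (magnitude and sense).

I = MR² = (9.90)(0.211)² = 0.4408 kg·m².
Taking anticlockwise as positive: τ₁ = +(42.0)(0.211) = +8.862 N·m; τ₂ = −(22.9)(0.0677) = −1.550 N·m; τ₃ = −(3.87)(0.211) = −0.8166 N·m.
Net torque τ = 6.495 N·m.
α = τ/I = 6.495/0.4408 = 14.74 rad/s².

α ≈ 14.7 rad/s², anticlockwise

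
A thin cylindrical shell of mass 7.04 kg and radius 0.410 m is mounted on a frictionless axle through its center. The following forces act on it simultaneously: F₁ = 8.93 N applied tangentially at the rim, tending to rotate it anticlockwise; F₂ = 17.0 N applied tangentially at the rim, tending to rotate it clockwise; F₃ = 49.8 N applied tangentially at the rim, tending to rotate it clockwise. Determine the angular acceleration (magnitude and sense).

α ≈ 20.0 rad/s², clockwise

I = MR² = (7.04)(0.410)² = 1.183 kg·m².
Taking anticlockwise as positive: τ₁ = +(8.93)(0.410) = +3.661 N·m; τ₂ = −(17.0)(0.410) = −6.970 N·m; τ₃ = −(49.8)(0.410) = −20.42 N·m.
Net torque τ = -23.73 N·m.
α = τ/I = -23.73/1.183 = -20.05 rad/s².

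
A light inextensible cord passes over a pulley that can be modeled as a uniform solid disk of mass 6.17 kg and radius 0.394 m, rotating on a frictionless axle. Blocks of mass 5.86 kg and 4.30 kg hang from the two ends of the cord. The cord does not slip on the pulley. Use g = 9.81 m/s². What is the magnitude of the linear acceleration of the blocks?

I = ½MR² = (1/2)(6.17)(0.394)² = 0.4789 kg·m².
Heavier block: m₁g − T₁ = m₁a. Lighter block: T₂ − m₂g = m₂a.
Pulley: (T₁ − T₂)R = Iα = I(a/R), so T₁ − T₂ = (I/R²)a = (1/2)M_p a = 3.085·a.
Adding the three: (m₁ − m₂)g = (m₁ + m₂ + 3.085)a, so a = (5.86 − 4.30)(9.81)/(5.86 + 4.30 + 3.085) = 1.155 m/s².

a ≈ 1.16 m/s²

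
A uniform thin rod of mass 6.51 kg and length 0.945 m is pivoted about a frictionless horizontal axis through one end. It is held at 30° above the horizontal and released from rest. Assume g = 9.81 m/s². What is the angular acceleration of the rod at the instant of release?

About the pivot, I = (1/3)ML² = (1/3)(6.51)(0.945)² = 1.938 kg·m².
The weight acts at the center, a distance L/2 = 0.4725 m from the pivot; τ = Mg(L/2) cos 30° = 26.13 N·m.
α = τ/I = 26.13/1.938 = 13.49 rad/s².

α ≈ 13.5 rad/s²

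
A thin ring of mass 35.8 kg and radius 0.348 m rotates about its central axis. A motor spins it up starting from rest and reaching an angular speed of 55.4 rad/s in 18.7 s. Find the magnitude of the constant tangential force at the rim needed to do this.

F ≈ 36.9 N

I = MR² = (35.8)(0.348)² = 4.336 kg·m².
α = Δω/Δt = (55.4 − 0)/18.7 = 2.963 rad/s².
The required torque is τ = Iα = (4.336)(2.963) = 12.84 N·m.
A tangential force at the rim gives τ = FR, so F = τ/R = 12.84/0.348 = 36.91 N.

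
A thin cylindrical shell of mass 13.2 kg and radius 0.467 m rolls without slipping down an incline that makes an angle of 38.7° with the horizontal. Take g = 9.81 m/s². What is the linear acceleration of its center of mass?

Translation along the incline: Mg sinθ − f = Ma.
Rotation about the center: fR = Iα with I = MR². No-slip gives a = αR, so f = (I/R²)a = M a.
Substituting: Mg sinθ = (1 + 1.000)Ma, so a = g sinθ/(1 + 1.000) = (9.81) sin 38.7° / 2.000 = 3.067 m/s².

a ≈ 3.07 m/s²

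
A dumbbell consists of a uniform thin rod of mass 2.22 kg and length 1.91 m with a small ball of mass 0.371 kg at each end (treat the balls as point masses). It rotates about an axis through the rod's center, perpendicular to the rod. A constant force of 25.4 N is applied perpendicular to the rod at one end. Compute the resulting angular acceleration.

α ≈ 17.9 rad/s²

I_rod = (1/12)ML² = (1/12)(2.22)(1.91)² = 0.6749 kg·m².
I_balls = 2·m·(L/2)² = 2(0.371)(0.9550)² = 0.6767 kg·m².
Total I = 1.352 kg·m².
τ = F·(L/2) = (25.4)(0.955) = 24.26 N·m.
α = τ/I = 24.26/1.352 = 17.95 rad/s².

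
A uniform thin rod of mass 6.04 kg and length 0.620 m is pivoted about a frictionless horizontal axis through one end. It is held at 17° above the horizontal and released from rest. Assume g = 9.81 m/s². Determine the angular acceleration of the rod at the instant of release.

About the pivot, I = (1/3)ML² = (1/3)(6.04)(0.620)² = 0.7739 kg·m².
The weight acts at the center, a distance L/2 = 0.3100 m from the pivot; τ = Mg(L/2) cos 17° = 17.57 N·m.
α = τ/I = 17.57/0.7739 = 22.70 rad/s².
(Equivalently α = (3g/(2L)) cos 17° = 22.70 rad/s².)

α ≈ 22.7 rad/s²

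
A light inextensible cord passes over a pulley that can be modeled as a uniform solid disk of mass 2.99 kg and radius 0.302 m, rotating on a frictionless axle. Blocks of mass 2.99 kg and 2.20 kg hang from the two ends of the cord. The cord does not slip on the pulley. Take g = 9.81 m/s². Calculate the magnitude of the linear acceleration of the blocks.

I = ½MR² = (1/2)(2.99)(0.302)² = 0.1363 kg·m².
Heavier block: m₁g − T₁ = m₁a. Lighter block: T₂ − m₂g = m₂a.
Pulley: (T₁ − T₂)R = Iα = I(a/R), so T₁ − T₂ = (I/R²)a = (1/2)M_p a = 1.495·a.
Adding the three: (m₁ − m₂)g = (m₁ + m₂ + 1.495)a, so a = (2.99 − 2.20)(9.81)/(2.99 + 2.20 + 1.495) = 1.159 m/s².

a ≈ 1.16 m/s²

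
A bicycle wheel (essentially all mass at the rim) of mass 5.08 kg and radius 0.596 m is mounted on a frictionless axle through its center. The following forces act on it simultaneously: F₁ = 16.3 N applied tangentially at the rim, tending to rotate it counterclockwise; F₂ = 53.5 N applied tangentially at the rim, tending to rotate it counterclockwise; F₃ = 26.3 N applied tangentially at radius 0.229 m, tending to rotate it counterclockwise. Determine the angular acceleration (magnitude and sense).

I = MR² = (5.08)(0.596)² = 1.804 kg·m².
Taking counterclockwise as positive: τ₁ = +(16.3)(0.596) = +9.715 N·m; τ₂ = +(53.5)(0.596) = +31.89 N·m; τ₃ = +(26.3)(0.229) = +6.023 N·m.
Net torque τ = 47.62 N·m.
α = τ/I = 47.62/1.804 = 26.39 rad/s².

α ≈ 26.4 rad/s², counterclockwise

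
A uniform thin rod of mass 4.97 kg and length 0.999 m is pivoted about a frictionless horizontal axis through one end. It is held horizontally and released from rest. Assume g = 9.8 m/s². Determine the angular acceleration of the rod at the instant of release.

About the pivot, I = (1/3)ML² = (1/3)(4.97)(0.999)² = 1.653 kg·m².
The weight acts at the center, a distance L/2 = 0.4995 m from the pivot; τ = Mg(L/2) = 24.33 N·m.
α = τ/I = 24.33/1.653 = 14.71 rad/s².

α ≈ 14.7 rad/s²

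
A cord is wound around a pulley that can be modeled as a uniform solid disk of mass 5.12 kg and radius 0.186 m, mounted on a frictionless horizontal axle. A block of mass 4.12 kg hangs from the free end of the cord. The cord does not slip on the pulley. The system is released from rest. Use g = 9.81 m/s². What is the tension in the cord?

I = ½MR² = (1/2)(5.12)(0.186)² = 0.08857 kg·m².
Block: mg − T = ma. Pulley: TR = Iα. No-slip: a = αR, so T = (I/R²)a = 2.560·a.
Then mg = (m + 2.560)a, so a = (4.12)(9.81)/(4.12 + 2.560) = 6.050 m/s².
T = 2.560·a = 15.49 N.

T ≈ 15.5 N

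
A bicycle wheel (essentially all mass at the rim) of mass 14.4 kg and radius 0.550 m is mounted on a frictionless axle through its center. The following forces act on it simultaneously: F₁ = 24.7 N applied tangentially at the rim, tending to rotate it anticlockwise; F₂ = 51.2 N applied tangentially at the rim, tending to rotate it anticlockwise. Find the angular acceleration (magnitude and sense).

I = MR² = (14.4)(0.550)² = 4.356 kg·m².
Taking anticlockwise as positive: τ₁ = +(24.7)(0.550) = +13.59 N·m; τ₂ = +(51.2)(0.550) = +28.16 N·m.
Net torque τ = 41.75 N·m.
α = τ/I = 41.75/4.356 = 9.583 rad/s².

α ≈ 9.58 rad/s², anticlockwise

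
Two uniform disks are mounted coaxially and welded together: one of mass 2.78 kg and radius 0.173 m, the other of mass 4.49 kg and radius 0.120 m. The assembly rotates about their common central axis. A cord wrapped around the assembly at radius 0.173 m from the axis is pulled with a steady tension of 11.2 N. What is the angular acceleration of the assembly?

I = ½M₁R₁² + ½M₂R₂² = ½(2.78)(0.173)² + ½(4.49)(0.120)² = 0.07393 kg·m².
τ = F r = (11.2)(0.173) = 1.938 N·m.
α = τ/I = 1.938/0.07393 = 26.21 rad/s².

α ≈ 26.2 rad/s²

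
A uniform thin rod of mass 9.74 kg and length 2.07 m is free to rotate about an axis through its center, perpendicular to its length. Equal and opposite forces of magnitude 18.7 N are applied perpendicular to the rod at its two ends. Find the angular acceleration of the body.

I = (1/12)ML² = (1/12)(9.74)(2.07)² = 3.478 kg·m².
The couple gives τ = F·(L/2) + F·(L/2) = F L = (18.7)(2.07) = 38.71 N·m.
From τ = Iα: α = 38.71/3.478 = 11.13 rad/s².

α ≈ 11.1 rad/s²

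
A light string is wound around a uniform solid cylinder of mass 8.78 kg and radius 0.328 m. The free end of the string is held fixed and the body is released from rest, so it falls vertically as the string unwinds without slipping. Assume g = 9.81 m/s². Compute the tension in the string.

Translation: Mg − T = Ma. Rotation about the center: TR = Iα with I = ½MR².
With a = αR: T = (I/R²)a = (1/2)M a, so Mg = (1 + 0.5000)Ma.
a = g/(1 + 0.5000) = 9.81/1.500 = 6.540 m/s².
T = 0.5000·M·a = (0.5000)(8.78)(6.540) = 28.71 N.

T ≈ 28.7 N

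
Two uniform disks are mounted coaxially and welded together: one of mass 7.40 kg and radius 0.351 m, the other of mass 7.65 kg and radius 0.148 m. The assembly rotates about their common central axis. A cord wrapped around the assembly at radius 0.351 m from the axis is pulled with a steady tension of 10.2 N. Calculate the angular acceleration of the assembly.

α ≈ 6.63 rad/s²

I = ½M₁R₁² + ½M₂R₂² = ½(7.40)(0.351)² + ½(7.65)(0.148)² = 0.5396 kg·m².
τ = F r = (10.2)(0.351) = 3.580 N·m.
α = τ/I = 3.580/0.5396 = 6.635 rad/s².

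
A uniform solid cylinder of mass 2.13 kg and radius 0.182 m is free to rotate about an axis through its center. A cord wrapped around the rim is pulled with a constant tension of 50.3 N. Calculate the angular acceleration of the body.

α ≈ 260 rad/s²

I = ½MR² = (1/2)(2.13)(0.182)² = 0.03528 kg·m².
τ = F R = (50.3)(0.182) = 9.155 N·m.
From τ = Iα: α = 9.155/0.03528 = 259.5 rad/s².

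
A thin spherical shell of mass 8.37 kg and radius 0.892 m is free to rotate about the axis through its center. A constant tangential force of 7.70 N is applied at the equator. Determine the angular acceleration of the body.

I = (2/3)MR² = (2/3)(8.37)(0.892)² = 4.440 kg·m².
τ = F R = (7.70)(0.892) = 6.868 N·m.
From τ = Iα: α = 6.868/4.440 = 1.547 rad/s².

α ≈ 1.55 rad/s²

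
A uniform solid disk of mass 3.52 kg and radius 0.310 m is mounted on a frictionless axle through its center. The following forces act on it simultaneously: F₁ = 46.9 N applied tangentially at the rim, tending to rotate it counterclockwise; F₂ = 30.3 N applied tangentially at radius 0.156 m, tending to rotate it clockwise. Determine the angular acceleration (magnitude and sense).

I = ½MR² = (1/2)(3.52)(0.310)² = 0.1691 kg·m².
Taking counterclockwise as positive: τ₁ = +(46.9)(0.310) = +14.54 N·m; τ₂ = −(30.3)(0.156) = −4.727 N·m.
Net torque τ = 9.812 N·m.
α = τ/I = 9.812/0.1691 = 58.01 rad/s².

α ≈ 58.0 rad/s², counterclockwise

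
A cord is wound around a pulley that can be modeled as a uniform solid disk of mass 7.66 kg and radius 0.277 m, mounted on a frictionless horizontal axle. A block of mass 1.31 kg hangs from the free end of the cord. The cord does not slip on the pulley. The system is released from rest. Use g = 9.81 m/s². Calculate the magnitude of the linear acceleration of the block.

I = ½MR² = (1/2)(7.66)(0.277)² = 0.2939 kg·m².
Block: mg − T = ma. Pulley: TR = Iα. No-slip: a = αR, so T = (I/R²)a = 3.830·a.
Then mg = (m + 3.830)a, so a = (1.31)(9.81)/(1.31 + 3.830) = 2.500 m/s².

a ≈ 2.50 m/s²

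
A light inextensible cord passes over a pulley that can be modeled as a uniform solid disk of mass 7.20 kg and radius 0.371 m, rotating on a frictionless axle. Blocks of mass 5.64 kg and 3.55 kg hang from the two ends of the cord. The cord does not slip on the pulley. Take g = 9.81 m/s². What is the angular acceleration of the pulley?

I = ½MR² = (1/2)(7.20)(0.371)² = 0.4955 kg·m².
Heavier block: m₁g − T₁ = m₁a. Lighter block: T₂ − m₂g = m₂a.
Pulley: (T₁ − T₂)R = Iα = I(a/R), so T₁ − T₂ = (I/R²)a = (1/2)M_p a = 3.600·a.
Adding the three: (m₁ − m₂)g = (m₁ + m₂ + 3.600)a, so a = (5.64 − 3.55)(9.81)/(5.64 + 3.55 + 3.600) = 1.603 m/s².
α = a/R = 1.603/0.371 = 4.321 rad/s².

α ≈ 4.32 rad/s²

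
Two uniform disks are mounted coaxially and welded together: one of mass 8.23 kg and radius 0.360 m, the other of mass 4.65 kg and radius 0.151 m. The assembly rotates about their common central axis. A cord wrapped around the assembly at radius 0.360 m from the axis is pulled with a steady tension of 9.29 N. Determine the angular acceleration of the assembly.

α ≈ 5.70 rad/s²

I = ½M₁R₁² + ½M₂R₂² = ½(8.23)(0.360)² + ½(4.65)(0.151)² = 0.5863 kg·m².
τ = F r = (9.29)(0.360) = 3.344 N·m.
α = τ/I = 3.344/0.5863 = 5.704 rad/s².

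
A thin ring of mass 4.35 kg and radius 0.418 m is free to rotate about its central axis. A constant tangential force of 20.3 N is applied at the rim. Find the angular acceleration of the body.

α ≈ 11.2 rad/s²

I = MR² = (4.35)(0.418)² = 0.7600 kg·m².
τ = F R = (20.3)(0.418) = 8.485 N·m.
From τ = Iα: α = 8.485/0.7600 = 11.16 rad/s².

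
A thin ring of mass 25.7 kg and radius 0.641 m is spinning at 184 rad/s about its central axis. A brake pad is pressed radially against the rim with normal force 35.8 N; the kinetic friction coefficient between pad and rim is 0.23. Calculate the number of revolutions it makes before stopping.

I = MR² = (25.7)(0.641)² = 10.56 kg·m².
Friction force f = μN = (0.23)(35.8) = 8.234 N at the rim; torque magnitude τ = fR = 5.278 N·m, opposing ω.
|α| = τ/I = 5.278/10.56 = 0.4998 rad/s² (deceleration).
ω² = ω₀² − 2|α|θ with ω = 0 ⇒ θ = ω₀²/(2|α|) = 33870 rad = 5390 rev.

≈ 5390 revolutions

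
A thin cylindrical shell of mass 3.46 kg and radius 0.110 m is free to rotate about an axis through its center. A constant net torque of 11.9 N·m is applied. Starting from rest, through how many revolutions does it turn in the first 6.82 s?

≈ 1050 revolutions

I = MR² = (3.46)(0.110)² = 0.04187 kg·m².
α = τ/I = 11.9/0.04187 = 284.2 rad/s².
θ = ½αt² = ½(284.2)(6.82)² = 6610 rad.
Revolutions = θ/(2π) = 1052.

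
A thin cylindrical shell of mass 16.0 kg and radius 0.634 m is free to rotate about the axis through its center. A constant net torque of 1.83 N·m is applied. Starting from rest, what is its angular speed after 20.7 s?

I = MR² = (16.0)(0.634)² = 6.431 kg·m².
α = τ/I = 1.83/6.431 = 0.2845 rad/s².
ω = ω₀ + αt = 0 + (0.2845)(20.7) = 5.890 rad/s.

ω ≈ 5.89 rad/s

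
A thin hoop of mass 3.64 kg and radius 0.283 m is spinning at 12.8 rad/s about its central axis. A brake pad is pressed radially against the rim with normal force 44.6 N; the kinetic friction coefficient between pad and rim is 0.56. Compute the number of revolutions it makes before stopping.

≈ 0.538 revolutions

I = MR² = (3.64)(0.283)² = 0.2915 kg·m².
Friction force f = μN = (0.56)(44.6) = 24.98 N at the rim; torque magnitude τ = fR = 7.068 N·m, opposing ω.
|α| = τ/I = 7.068/0.2915 = 24.25 rad/s² (deceleration).
ω² = ω₀² − 2|α|θ with ω = 0 ⇒ θ = ω₀²/(2|α|) = 3.379 rad = 0.5377 rev.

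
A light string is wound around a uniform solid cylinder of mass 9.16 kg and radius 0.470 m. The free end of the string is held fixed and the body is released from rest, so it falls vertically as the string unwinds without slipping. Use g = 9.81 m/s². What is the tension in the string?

T ≈ 30.0 N

Translation: Mg − T = Ma. Rotation about the center: TR = Iα with I = ½MR².
With a = αR: T = (I/R²)a = (1/2)M a, so Mg = (1 + 0.5000)Ma.
a = g/(1 + 0.5000) = 9.81/1.500 = 6.540 m/s².
T = 0.5000·M·a = (0.5000)(9.16)(6.540) = 29.95 N.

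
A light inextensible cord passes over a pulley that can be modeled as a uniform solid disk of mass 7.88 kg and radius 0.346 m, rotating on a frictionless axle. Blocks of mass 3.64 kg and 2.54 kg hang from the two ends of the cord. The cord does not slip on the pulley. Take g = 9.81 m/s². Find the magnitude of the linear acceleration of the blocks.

a ≈ 1.07 m/s²

I = ½MR² = (1/2)(7.88)(0.346)² = 0.4717 kg·m².
Heavier block: m₁g − T₁ = m₁a. Lighter block: T₂ − m₂g = m₂a.
Pulley: (T₁ − T₂)R = Iα = I(a/R), so T₁ − T₂ = (I/R²)a = (1/2)M_p a = 3.940·a.
Adding the three: (m₁ − m₂)g = (m₁ + m₂ + 3.940)a, so a = (3.64 − 2.54)(9.81)/(3.64 + 2.54 + 3.940) = 1.066 m/s².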